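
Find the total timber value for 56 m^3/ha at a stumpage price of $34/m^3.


Value = 56 * 34 = $1904/ha

$1904/ha


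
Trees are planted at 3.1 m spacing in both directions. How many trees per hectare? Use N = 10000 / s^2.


N = 10000 / 3.1^2 = 10000 / 9.61 = 1040.58 ≈ 1041 trees/ha

1041 trees/ha


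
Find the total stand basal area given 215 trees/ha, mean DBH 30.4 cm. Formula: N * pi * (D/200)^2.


(D/200)^2 = (30.4/200)^2 = 0.152^2 = 0.023104
Individual BA = 3.141593 * 0.023104 = 0.0725834 m^2
Stand BA = 215 * 0.0725834 = 15.6054 ≈ 15.61 m^2/ha

15.61 m^2/ha


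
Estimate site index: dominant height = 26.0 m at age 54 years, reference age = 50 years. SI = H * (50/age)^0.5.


50/54 = 0.925926
(0.925926)^0.5 = 0.962250
SI = 26.0 * 0.962250 = 25.0185 ≈ 25.0 m

25.0 m


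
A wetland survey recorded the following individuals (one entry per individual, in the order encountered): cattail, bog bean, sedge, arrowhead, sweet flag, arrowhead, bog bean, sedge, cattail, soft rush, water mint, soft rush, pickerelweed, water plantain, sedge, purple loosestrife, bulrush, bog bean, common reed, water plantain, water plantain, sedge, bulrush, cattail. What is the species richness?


Total individuals logged = 24
Distinct species (count of individuals): cattail (3), bog bean (3), sedge (4), arrowhead (2), sweet flag (1), soft rush (2), water mint (1), pickerelweed (1), water plantain (3), purple loosestrife (1), bulrush (2), common reed (1)
Species richness = number of distinct species = 12

12


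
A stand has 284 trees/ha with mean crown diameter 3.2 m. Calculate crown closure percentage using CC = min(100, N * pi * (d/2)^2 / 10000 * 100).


(d/2)^2 = (3.2/2)^2 = 1.6^2 = 2.56
Crown area = 3.141593 * 2.56 = 8.04248 m^2
N * area / 10000 * 100 = 284 * 8.04248 / 10000 * 100 = 22.8406
CC = min(100, 22.8406) = 22.8406 ≈ 22.8%

22.8%


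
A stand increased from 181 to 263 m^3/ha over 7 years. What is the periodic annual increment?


PAI = (V2 - V1) / period = (263 - 181) / 7 = 82 / 7 = 11.7143 ≈ 11.71 m^3/ha/yr

11.71 m^3/ha/yr


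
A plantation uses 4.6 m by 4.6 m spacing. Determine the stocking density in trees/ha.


N = 10000 / 4.6^2 = 10000 / 21.16 = 472.590 ≈ 473 trees/ha

473 trees/ha


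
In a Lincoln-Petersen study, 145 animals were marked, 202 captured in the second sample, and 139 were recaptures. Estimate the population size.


N = M * C / R = 145 * 202 / 139 = 29290 / 139 = 210.72 ≈ 211

211 individuals


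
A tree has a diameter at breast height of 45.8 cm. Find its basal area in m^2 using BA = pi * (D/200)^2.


D/200 = 45.8/200 = 0.229 m
(D/200)^2 = 0.229^2 = 0.052441
BA = 3.141593 * 0.052441 = 0.164748 ≈ 0.1647 m^2

0.1647 m^2


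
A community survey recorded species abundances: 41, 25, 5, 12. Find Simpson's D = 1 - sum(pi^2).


Total N = 41 + 25 + 5 + 12 = 83
Per-species terms:
  p = 41/83 = 0.493976; p^2 = 0.493976^2 = 0.244012
  p = 25/83 = 0.301205; p^2 = 0.301205^2 = 0.090724
  p = 5/83 = 0.060241; p^2 = 0.060241^2 = 0.003629
  p = 12/83 = 0.144578; p^2 = 0.144578^2 = 0.020903
sum(p^2) = 0.244012 + 0.090724 + 0.003629 + 0.020903 = 0.359268
D = 1 - 0.359268 = 0.640732 ≈ 0.6407

0.6407


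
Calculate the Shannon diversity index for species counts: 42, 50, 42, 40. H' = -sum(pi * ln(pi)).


Total N = 42 + 50 + 42 + 40 = 174
Per-species terms:
  p = 42/174 = 0.241379; ln(p) = -1.421387; p*ln(p) = 0.241379 * (-1.421387) = -0.343093
  p = 50/174 = 0.287356; ln(p) = -1.247033; p*ln(p) = 0.287356 * (-1.247033) = -0.358342
  p = 42/174 = 0.241379; ln(p) = -1.421387; p*ln(p) = 0.241379 * (-1.421387) = -0.343093
  p = 40/174 = 0.229885; ln(p) = -1.470176; p*ln(p) = 0.229885 * (-1.470176) = -0.337971
sum(p*ln(p)) = (-0.343093) + (-0.358342) + (-0.343093) + (-0.337971) = -1.382499
H' = -(-1.382499) = 1.382499 ≈ 1.3825

1.3825


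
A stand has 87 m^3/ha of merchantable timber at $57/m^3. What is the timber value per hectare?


Value = 87 * 57 = $4959/ha

$4959/ha


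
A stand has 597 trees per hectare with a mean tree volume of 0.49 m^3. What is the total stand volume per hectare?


V_stand = 597 * 0.49 = 292.53 ≈ 292.5 m^3/ha

292.5 m^3/ha


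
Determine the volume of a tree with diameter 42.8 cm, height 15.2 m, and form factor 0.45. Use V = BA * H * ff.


(D/200)^2 = (42.8/200)^2 = 0.214^2 = 0.045796
BA = 3.141593 * 0.045796 = 0.143872 m^2
V = 0.143872 * 15.2 * 0.45 = 0.984084 ≈ 0.984 m^3

0.984 m^3


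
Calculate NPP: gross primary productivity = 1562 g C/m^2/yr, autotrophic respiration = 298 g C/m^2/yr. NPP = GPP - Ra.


NPP = GPP - Ra = 1562 - 298 = 1264 g C/m^2/yr

1264 g C/m^2/yr


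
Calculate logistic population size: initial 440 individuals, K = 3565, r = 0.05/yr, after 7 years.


(K - N0)/N0 = (3565 - 440)/440 = 3125/440 = 7.10227
r*t = 0.05 * 7 = 0.35; exp(-0.35) = 0.704688
7.10227 * 0.704688 = 5.00488
1 + 5.00488 = 6.00488
N = 3565 / 6.00488 = 593.684 ≈ 594

594


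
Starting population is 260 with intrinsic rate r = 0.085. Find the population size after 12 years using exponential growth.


r*t = 0.085 * 12 = 1.02
exp(1.02) = 2.77319
N = 260 * 2.77319 = 721.029 ≈ 721

721


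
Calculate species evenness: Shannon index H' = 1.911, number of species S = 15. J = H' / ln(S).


ln(15) = 2.70805
J = H' / ln(S) = 1.911 / 2.70805 = 0.705674 ≈ 0.7057

0.7057


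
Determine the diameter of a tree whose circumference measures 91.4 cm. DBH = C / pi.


DBH = C / pi = 91.4 / 3.141593 = 29.0935 ≈ 29.09 cm

29.09 cm


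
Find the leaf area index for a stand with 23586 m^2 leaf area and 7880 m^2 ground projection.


LAI = 23586 / 7880 = 2.9931 ≈ 2.99

2.99


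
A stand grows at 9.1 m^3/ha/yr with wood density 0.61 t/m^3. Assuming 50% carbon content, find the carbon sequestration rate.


C = 9.1 * 0.61 * 0.5 = 2.7755 ≈ 2.78 t C/ha/yr

2.78 t C/ha/yr


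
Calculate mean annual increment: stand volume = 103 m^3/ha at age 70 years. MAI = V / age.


MAI = 103 / 70 = 1.4714 ≈ 1.47 m^3/ha/yr

1.47 m^3/ha/yr


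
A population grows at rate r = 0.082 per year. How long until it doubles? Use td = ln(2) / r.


td = ln(2) / 0.082 = 0.693147 / 0.082 = 8.45301 ≈ 8.5 years

8.5 years


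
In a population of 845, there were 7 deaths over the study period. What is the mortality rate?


Mortality rate = 7 / 845 = 0.008284 ≈ 0.0083

0.0083


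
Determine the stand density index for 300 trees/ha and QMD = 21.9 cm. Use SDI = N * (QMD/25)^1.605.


QMD/25 = 21.9/25 = 0.876
(0.876)^1.605 = exp(1.605 * ln(0.876)) = exp(1.605 * (-0.132389)) = exp(-0.212484) = 0.808573
SDI = 300 * 0.808573 = 242.572 ≈ 243

243


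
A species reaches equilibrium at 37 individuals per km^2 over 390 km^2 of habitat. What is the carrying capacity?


K = 37 * 390 = 14430 individuals

14430 individuals


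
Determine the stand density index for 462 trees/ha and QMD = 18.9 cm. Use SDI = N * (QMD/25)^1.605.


QMD/25 = 18.9/25 = 0.756
(0.756)^1.605 = exp(1.605 * ln(0.756)) = exp(1.605 * (-0.279714)) = exp(-0.448941) = 0.638304
SDI = 462 * 0.638304 = 294.896 ≈ 295

295


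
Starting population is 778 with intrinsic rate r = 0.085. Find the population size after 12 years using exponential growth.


r*t = 0.085 * 12 = 1.02
exp(1.02) = 2.77319
N = 778 * 2.77319 = 2157.54 ≈ 2158

2158


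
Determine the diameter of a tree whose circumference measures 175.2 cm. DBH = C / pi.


DBH = C / pi = 175.2 / 3.141593 = 55.7679 ≈ 55.77 cm

55.77 cm


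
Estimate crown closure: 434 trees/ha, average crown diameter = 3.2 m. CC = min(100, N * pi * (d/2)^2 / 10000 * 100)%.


(d/2)^2 = (3.2/2)^2 = 1.6^2 = 2.56
Crown area = 3.141593 * 2.56 = 8.04248 m^2
N * area / 10000 * 100 = 434 * 8.04248 / 10000 * 100 = 34.9044
CC = min(100, 34.9044) = 34.9044 ≈ 34.9%

34.9%


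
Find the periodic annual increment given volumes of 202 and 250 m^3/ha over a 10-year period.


PAI = (V2 - V1) / period = (250 - 202) / 10 = 48 / 10 = 4.80 m^3/ha/yr

4.80 m^3/ha/yr


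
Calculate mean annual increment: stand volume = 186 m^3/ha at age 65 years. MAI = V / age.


MAI = 186 / 65 = 2.8615 ≈ 2.86 m^3/ha/yr

2.86 m^3/ha/yr


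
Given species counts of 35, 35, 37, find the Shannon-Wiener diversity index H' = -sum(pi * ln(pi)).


Total N = 35 + 35 + 37 = 107
Per-species terms:
  p = 35/107 = 0.327103; ln(p) = -1.117480; p*ln(p) = 0.327103 * (-1.117480) = -0.365531
  p = 35/107 = 0.327103; ln(p) = -1.117480; p*ln(p) = 0.327103 * (-1.117480) = -0.365531
  p = 37/107 = 0.345794; ln(p) = -1.061912; p*ln(p) = 0.345794 * (-1.061912) = -0.367203
sum(p*ln(p)) = (-0.365531) + (-0.365531) + (-0.367203) = -1.098265
H' = -(-1.098265) = 1.098265 ≈ 1.0983

1.0983


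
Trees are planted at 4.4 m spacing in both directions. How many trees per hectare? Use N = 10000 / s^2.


N = 10000 / 4.4^2 = 10000 / 19.36 = 516.529 ≈ 517 trees/ha

517 trees/ha


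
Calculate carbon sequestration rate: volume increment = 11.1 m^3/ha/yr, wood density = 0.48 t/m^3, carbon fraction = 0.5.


C = 11.1 * 0.48 * 0.5 = 2.664 ≈ 2.66 t C/ha/yr

2.66 t C/ha/yr


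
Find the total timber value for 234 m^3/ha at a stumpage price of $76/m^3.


Value = 234 * 76 = $17784/ha

$17784/ha


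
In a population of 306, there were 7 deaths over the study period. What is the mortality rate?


Mortality rate = 7 / 306 = 0.022876 ≈ 0.0229

0.0229


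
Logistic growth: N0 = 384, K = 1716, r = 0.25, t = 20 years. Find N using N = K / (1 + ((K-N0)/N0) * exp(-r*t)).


(K - N0)/N0 = (1716 - 384)/384 = 1332/384 = 3.46875
r*t = 0.25 * 20 = 5; exp(-5) = 0.00673795
3.46875 * 0.00673795 = 0.0233723
1 + 0.0233723 = 1.02337
N = 1716 / 1.02337 = 1676.81 ≈ 1677

1677


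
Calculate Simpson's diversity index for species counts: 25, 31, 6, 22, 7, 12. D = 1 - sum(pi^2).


Total N = 25 + 31 + 6 + 22 + 7 + 12 = 103
Per-species terms:
  p = 25/103 = 0.242718; p^2 = 0.242718^2 = 0.058912
  p = 31/103 = 0.300971; p^2 = 0.300971^2 = 0.090584
  p = 6/103 = 0.058252; p^2 = 0.058252^2 = 0.003393
  p = 22/103 = 0.213592; p^2 = 0.213592^2 = 0.045622
  p = 7/103 = 0.067961; p^2 = 0.067961^2 = 0.004619
  p = 12/103 = 0.116505; p^2 = 0.116505^2 = 0.013573
sum(p^2) = 0.058912 + 0.090584 + 0.003393 + 0.045622 + 0.004619 + 0.013573 = 0.216703
D = 1 - 0.216703 = 0.783297 ≈ 0.7833

0.7833


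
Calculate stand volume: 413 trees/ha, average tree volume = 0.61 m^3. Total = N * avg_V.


V_stand = 413 * 0.61 = 251.93 ≈ 251.9 m^3/ha

251.9 m^3/ha


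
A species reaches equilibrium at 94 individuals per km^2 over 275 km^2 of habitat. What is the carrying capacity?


K = 94 * 275 = 25850 individuals

25850 individuals


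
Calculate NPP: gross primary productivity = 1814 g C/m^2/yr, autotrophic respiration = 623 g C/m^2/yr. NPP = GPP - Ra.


NPP = GPP - Ra = 1814 - 623 = 1191 g C/m^2/yr

1191 g C/m^2/yr


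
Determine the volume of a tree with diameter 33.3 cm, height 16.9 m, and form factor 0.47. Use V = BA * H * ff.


(D/200)^2 = (33.3/200)^2 = 0.1665^2 = 0.02772225
BA = 3.141593 * 0.02772225 = 0.0870920 m^2
V = 0.0870920 * 16.9 * 0.47 = 0.691772 ≈ 0.692 m^3

0.692 m^3


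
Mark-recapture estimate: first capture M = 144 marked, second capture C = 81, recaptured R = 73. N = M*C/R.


N = M * C / R = 144 * 81 / 73 = 11664 / 73 = 159.78 ≈ 160

160 individuals


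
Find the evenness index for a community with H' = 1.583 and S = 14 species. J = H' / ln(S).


ln(14) = 2.63906
J = H' / ln(S) = 1.583 / 2.63906 = 0.599835 ≈ 0.5998

0.5998


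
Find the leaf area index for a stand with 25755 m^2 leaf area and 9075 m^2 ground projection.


LAI = 25755 / 9075 = 2.8380 ≈ 2.84

2.84


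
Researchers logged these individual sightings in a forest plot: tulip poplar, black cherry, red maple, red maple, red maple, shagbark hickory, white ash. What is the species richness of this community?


Total individuals logged = 7
Distinct species (count of individuals): tulip poplar (1), black cherry (1), red maple (3), shagbark hickory (1), white ash (1)
Species richness = number of distinct species = 5

5


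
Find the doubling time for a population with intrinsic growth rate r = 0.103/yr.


td = ln(2) / 0.103 = 0.693147 / 0.103 = 6.72958 ≈ 6.7 years

6.7 years


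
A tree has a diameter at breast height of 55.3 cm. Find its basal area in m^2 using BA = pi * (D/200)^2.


D/200 = 55.3/200 = 0.2765 m
(D/200)^2 = 0.2765^2 = 0.07645225
BA = 3.141593 * 0.07645225 = 0.240182 ≈ 0.2402 m^2

0.2402 m^2


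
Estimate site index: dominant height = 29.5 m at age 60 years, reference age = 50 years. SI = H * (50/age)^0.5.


50/60 = 0.833333
(0.833333)^0.5 = 0.912871
SI = 29.5 * 0.912871 = 26.9297 ≈ 26.9 m

26.9 m


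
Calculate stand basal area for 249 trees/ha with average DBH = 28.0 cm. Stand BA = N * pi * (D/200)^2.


(D/200)^2 = (28.0/200)^2 = 0.14^2 = 0.0196
Individual BA = 3.141593 * 0.0196 = 0.0615752 m^2
Stand BA = 249 * 0.0615752 = 15.3322 ≈ 15.33 m^2/ha

15.33 m^2/ha


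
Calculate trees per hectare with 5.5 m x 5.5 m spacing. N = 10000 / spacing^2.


N = 10000 / 5.5^2 = 10000 / 30.25 = 330.579 ≈ 331 trees/ha

331 trees/ha


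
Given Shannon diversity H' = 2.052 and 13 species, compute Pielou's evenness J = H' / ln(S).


ln(13) = 2.56495
J = H' / ln(S) = 2.052 / 2.56495 = 0.800016 ≈ 0.8000

0.8000


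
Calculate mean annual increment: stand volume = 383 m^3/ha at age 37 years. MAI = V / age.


MAI = 383 / 37 = 10.3514 ≈ 10.35 m^3/ha/yr

10.35 m^3/ha/yr


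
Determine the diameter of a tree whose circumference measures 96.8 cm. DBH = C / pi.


DBH = C / pi = 96.8 / 3.141593 = 30.8124 ≈ 30.81 cm

30.81 cm


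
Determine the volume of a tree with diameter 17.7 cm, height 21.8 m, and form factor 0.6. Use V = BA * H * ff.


(D/200)^2 = (17.7/200)^2 = 0.0885^2 = 0.00783225
BA = 3.141593 * 0.00783225 = 0.0246057 m^2
V = 0.0246057 * 21.8 * 0.6 = 0.321843 ≈ 0.322 m^3

0.322 m^3


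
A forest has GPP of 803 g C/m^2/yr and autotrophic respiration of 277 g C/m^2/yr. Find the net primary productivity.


NPP = GPP - Ra = 803 - 277 = 526 g C/m^2/yr

526 g C/m^2/yr


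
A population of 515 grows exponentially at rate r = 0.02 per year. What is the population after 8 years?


r*t = 0.02 * 8 = 0.16
exp(0.16) = 1.17351
N = 515 * 1.17351 = 604.358 ≈ 604

604


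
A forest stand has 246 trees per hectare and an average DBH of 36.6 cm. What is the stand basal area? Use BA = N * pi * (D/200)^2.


(D/200)^2 = (36.6/200)^2 = 0.183^2 = 0.033489
Individual BA = 3.141593 * 0.033489 = 0.105209 m^2
Stand BA = 246 * 0.105209 = 25.8814 ≈ 25.88 m^2/ha

25.88 m^2/ha


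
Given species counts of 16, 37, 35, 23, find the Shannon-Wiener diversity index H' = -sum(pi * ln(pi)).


Total N = 16 + 37 + 35 + 23 = 111
Per-species terms:
  p = 16/111 = 0.144144; ln(p) = -1.936942; p*ln(p) = 0.144144 * (-1.936942) = -0.279199
  p = 37/111 = 0.333333; ln(p) = -1.098613; p*ln(p) = 0.333333 * (-1.098613) = -0.366204
  p = 35/111 = 0.315315; ln(p) = -1.154183; p*ln(p) = 0.315315 * (-1.154183) = -0.363931
  p = 23/111 = 0.207207; ln(p) = -1.574037; p*ln(p) = 0.207207 * (-1.574037) = -0.326151
sum(p*ln(p)) = (-0.279199) + (-0.366204) + (-0.363931) + (-0.326151) = -1.335485
H' = -(-1.335485) = 1.335485 ≈ 1.3355

1.3355


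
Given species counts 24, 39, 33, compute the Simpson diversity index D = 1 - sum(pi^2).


Total N = 24 + 39 + 33 = 96
Per-species terms:
  p = 24/96 = 0.250000; p^2 = 0.250000^2 = 0.062500
  p = 39/96 = 0.406250; p^2 = 0.406250^2 = 0.165039
  p = 33/96 = 0.343750; p^2 = 0.343750^2 = 0.118164
sum(p^2) = 0.062500 + 0.165039 + 0.118164 = 0.345703
D = 1 - 0.345703 = 0.654297 ≈ 0.6543

0.6543


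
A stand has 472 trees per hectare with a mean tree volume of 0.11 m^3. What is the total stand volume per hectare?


V_stand = 472 * 0.11 = 51.92 ≈ 51.9 m^3/ha

51.9 m^3/ha


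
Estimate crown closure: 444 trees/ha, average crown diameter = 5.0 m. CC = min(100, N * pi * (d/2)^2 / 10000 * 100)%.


(d/2)^2 = (5.0/2)^2 = 2.5^2 = 6.25
Crown area = 3.141593 * 6.25 = 19.6350 m^2
N * area / 10000 * 100 = 444 * 19.6350 / 10000 * 100 = 87.1794
CC = min(100, 87.1794) = 87.1794 ≈ 87.2%

87.2%


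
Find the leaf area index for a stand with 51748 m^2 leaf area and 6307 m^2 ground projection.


LAI = 51748 / 6307 = 8.2049 ≈ 8.20

8.20


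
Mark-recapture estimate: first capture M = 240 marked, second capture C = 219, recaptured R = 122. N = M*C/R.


N = M * C / R = 240 * 219 / 122 = 52560 / 122 = 430.82 ≈ 431

431 individuals


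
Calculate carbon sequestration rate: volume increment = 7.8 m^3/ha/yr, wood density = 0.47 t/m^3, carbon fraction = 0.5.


C = 7.8 * 0.47 * 0.5 = 1.833 ≈ 1.83 t C/ha/yr

1.83 t C/ha/yr


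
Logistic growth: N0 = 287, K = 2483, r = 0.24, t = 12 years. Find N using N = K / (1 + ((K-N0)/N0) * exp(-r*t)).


(K - N0)/N0 = (2483 - 287)/287 = 2196/287 = 7.65157
r*t = 0.24 * 12 = 2.88; exp(-2.88) = 0.0561348
7.65157 * 0.0561348 = 0.429519
1 + 0.429519 = 1.42952
N = 2483 / 1.42952 = 1736.95 ≈ 1737

1737


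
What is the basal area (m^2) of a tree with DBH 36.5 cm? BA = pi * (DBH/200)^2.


D/200 = 36.5/200 = 0.1825 m
(D/200)^2 = 0.1825^2 = 0.03330625
BA = 3.141593 * 0.03330625 = 0.104635 ≈ 0.1046 m^2

0.1046 m^2


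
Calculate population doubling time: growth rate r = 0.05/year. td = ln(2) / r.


td = ln(2) / 0.05 = 0.693147 / 0.05 = 13.8629 ≈ 13.9 years

13.9 years


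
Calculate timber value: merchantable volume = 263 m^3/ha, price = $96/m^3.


Value = 263 * 96 = $25248/ha

$25248/ha


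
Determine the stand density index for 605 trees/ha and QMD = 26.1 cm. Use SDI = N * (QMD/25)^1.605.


QMD/25 = 26.1/25 = 1.044
(1.044)^1.605 = exp(1.605 * ln(1.044)) = exp(1.605 * 0.0430595) = exp(0.0691105) = 1.07155
SDI = 605 * 1.07155 = 648.288 ≈ 648

648


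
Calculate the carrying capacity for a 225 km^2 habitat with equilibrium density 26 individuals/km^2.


K = 26 * 225 = 5850 individuals

5850 individuals


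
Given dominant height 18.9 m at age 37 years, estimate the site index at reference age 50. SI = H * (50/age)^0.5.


50/37 = 1.35135
(1.35135)^0.5 = 1.16248
SI = 18.9 * 1.16248 = 21.9709 ≈ 22.0 m

22.0 m


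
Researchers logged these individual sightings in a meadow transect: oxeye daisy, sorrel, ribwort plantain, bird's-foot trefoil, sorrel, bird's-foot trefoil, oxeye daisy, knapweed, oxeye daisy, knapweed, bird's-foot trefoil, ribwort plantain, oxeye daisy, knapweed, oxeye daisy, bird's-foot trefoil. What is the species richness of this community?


Total individuals logged = 16
Distinct species (count of individuals): oxeye daisy (5), sorrel (2), ribwort plantain (2), bird's-foot trefoil (4), knapweed (3)
Species richness = number of distinct species = 5

5


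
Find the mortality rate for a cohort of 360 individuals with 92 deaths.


Mortality rate = 92 / 360 = 0.255556 ≈ 0.2556

0.2556


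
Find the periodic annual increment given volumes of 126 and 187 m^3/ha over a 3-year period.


PAI = (V2 - V1) / period = (187 - 126) / 3 = 61 / 3 = 20.3333 ≈ 20.33 m^3/ha/yr

20.33 m^3/ha/yr


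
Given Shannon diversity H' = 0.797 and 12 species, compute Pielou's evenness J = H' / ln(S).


ln(12) = 2.48491
J = H' / ln(S) = 0.797 / 2.48491 = 0.320736 ≈ 0.3207

0.3207


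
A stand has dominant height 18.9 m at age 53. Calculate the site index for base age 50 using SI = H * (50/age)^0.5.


50/53 = 0.943396
(0.943396)^0.5 = 0.971286
SI = 18.9 * 0.971286 = 18.3573 ≈ 18.4 m

18.4 m


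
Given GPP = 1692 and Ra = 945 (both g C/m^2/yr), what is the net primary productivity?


NPP = GPP - Ra = 1692 - 945 = 747 g C/m^2/yr

747 g C/m^2/yr


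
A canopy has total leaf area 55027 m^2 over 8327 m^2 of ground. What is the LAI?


LAI = 55027 / 8327 = 6.6083 ≈ 6.61

6.61


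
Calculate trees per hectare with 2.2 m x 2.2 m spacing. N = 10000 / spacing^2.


N = 10000 / 2.2^2 = 10000 / 4.84 = 2066.12 ≈ 2066 trees/ha

2066 trees/ha


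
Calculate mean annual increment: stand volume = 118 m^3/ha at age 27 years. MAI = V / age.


MAI = 118 / 27 = 4.3704 ≈ 4.37 m^3/ha/yr

4.37 m^3/ha/yr


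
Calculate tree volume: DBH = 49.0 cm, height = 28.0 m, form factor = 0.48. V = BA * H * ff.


(D/200)^2 = (49.0/200)^2 = 0.245^2 = 0.060025
BA = 3.141593 * 0.060025 = 0.188574 m^2
V = 0.188574 * 28.0 * 0.48 = 2.53443 ≈ 2.534 m^3

2.534 m^3


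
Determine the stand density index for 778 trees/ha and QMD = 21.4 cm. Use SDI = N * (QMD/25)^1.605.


QMD/25 = 21.4/25 = 0.856
(0.856)^1.605 = exp(1.605 * ln(0.856)) = exp(1.605 * (-0.155485)) = exp(-0.249553) = 0.779149
SDI = 778 * 0.779149 = 606.178 ≈ 606

606


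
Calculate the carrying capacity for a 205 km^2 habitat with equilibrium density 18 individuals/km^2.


K = 18 * 205 = 3690 individuals

3690 individuals


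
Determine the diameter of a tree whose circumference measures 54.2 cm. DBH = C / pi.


DBH = C / pi = 54.2 / 3.141593 = 17.2524 ≈ 17.25 cm

17.25 cm


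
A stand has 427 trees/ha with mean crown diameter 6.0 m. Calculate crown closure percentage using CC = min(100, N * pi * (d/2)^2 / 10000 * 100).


(d/2)^2 = (6.0/2)^2 = 3^2 = 9
Crown area = 3.141593 * 9 = 28.2743 m^2
N * area / 10000 * 100 = 427 * 28.2743 / 10000 * 100 = 120.731
CC = min(100, 120.731) = 100%

100%


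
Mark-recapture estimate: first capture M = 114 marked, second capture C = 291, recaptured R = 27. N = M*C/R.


N = M * C / R = 114 * 291 / 27 = 33174 / 27 = 1228.67 ≈ 1229

1229 individuals


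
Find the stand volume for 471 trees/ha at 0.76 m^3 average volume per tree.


V_stand = 471 * 0.76 = 357.96 ≈ 358.0 m^3/ha

358.0 m^3/ha


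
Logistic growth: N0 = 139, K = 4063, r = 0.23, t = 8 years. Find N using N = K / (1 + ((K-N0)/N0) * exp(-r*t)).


(K - N0)/N0 = (4063 - 139)/139 = 3924/139 = 28.2302
r*t = 0.23 * 8 = 1.84; exp(-1.84) = 0.158817
28.2302 * 0.158817 = 4.48344
1 + 4.48344 = 5.48344
N = 4063 / 5.48344 = 740.958 ≈ 741

741


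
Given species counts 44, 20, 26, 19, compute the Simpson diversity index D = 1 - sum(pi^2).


Total N = 44 + 20 + 26 + 19 = 109
Per-species terms:
  p = 44/109 = 0.403670; p^2 = 0.403670^2 = 0.162949
  p = 20/109 = 0.183486; p^2 = 0.183486^2 = 0.033667
  p = 26/109 = 0.238532; p^2 = 0.238532^2 = 0.056898
  p = 19/109 = 0.174312; p^2 = 0.174312^2 = 0.030385
sum(p^2) = 0.162949 + 0.033667 + 0.056898 + 0.030385 = 0.283899
D = 1 - 0.283899 = 0.716101 ≈ 0.7161

0.7161


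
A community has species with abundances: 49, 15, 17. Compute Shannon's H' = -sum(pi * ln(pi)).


Total N = 49 + 15 + 17 = 81
Per-species terms:
  p = 49/81 = 0.604938; ln(p) = -0.502629; p*ln(p) = 0.604938 * (-0.502629) = -0.304059
  p = 15/81 = 0.185185; ln(p) = -1.686400; p*ln(p) = 0.185185 * (-1.686400) = -0.312296
  p = 17/81 = 0.209877; ln(p) = -1.561234; p*ln(p) = 0.209877 * (-1.561234) = -0.327667
sum(p*ln(p)) = (-0.304059) + (-0.312296) + (-0.327667) = -0.944022
H' = -(-0.944022) = 0.944022 ≈ 0.9440

0.9440


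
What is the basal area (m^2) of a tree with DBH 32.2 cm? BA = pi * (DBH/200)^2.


D/200 = 32.2/200 = 0.161 m
(D/200)^2 = 0.161^2 = 0.025921
BA = 3.141593 * 0.025921 = 0.0814332 ≈ 0.0814 m^2

0.0814 m^2


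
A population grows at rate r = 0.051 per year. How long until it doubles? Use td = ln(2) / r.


td = ln(2) / 0.051 = 0.693147 / 0.051 = 13.5911 ≈ 13.6 years

13.6 years


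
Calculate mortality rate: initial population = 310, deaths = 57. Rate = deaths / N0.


Mortality rate = 57 / 310 = 0.183871 ≈ 0.1839

0.1839


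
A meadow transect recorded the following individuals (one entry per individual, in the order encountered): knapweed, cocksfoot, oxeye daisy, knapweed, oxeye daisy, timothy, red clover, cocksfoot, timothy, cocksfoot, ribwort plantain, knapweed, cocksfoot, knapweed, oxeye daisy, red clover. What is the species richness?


Total individuals logged = 16
Distinct species (count of individuals): knapweed (4), cocksfoot (4), oxeye daisy (3), timothy (2), red clover (2), ribwort plantain (1)
Species richness = number of distinct species = 6

6


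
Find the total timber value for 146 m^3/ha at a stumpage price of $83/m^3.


Value = 146 * 83 = $12118/ha

$12118/ha


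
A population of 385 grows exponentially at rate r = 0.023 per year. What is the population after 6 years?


r*t = 0.023 * 6 = 0.138
exp(0.138) = 1.14798
N = 385 * 1.14798 = 441.972 ≈ 442

442


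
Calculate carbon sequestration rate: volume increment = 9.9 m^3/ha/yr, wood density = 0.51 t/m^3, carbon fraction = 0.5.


C = 9.9 * 0.51 * 0.5 = 2.5245 ≈ 2.52 t C/ha/yr

2.52 t C/ha/yr


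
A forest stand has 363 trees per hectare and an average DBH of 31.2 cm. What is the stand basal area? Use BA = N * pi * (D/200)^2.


(D/200)^2 = (31.2/200)^2 = 0.156^2 = 0.024336
Individual BA = 3.141593 * 0.024336 = 0.0764538 m^2
Stand BA = 363 * 0.0764538 = 27.7527 ≈ 27.75 m^2/ha

27.75 m^2/ha


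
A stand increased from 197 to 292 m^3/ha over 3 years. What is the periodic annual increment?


PAI = (V2 - V1) / period = (292 - 197) / 3 = 95 / 3 = 31.6667 ≈ 31.67 m^3/ha/yr

31.67 m^3/ha/yr


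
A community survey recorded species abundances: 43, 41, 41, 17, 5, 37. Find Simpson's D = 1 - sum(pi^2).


Total N = 43 + 41 + 41 + 17 + 5 + 37 = 184
Per-species terms:
  p = 43/184 = 0.233696; p^2 = 0.233696^2 = 0.054614
  p = 41/184 = 0.222826; p^2 = 0.222826^2 = 0.049651
  p = 41/184 = 0.222826; p^2 = 0.222826^2 = 0.049651
  p = 17/184 = 0.092391; p^2 = 0.092391^2 = 0.008536
  p = 5/184 = 0.027174; p^2 = 0.027174^2 = 0.000738
  p = 37/184 = 0.201087; p^2 = 0.201087^2 = 0.040436
sum(p^2) = 0.054614 + 0.049651 + 0.049651 + 0.008536 + 0.000738 + 0.040436 = 0.203626
D = 1 - 0.203626 = 0.796374 ≈ 0.7964

0.7964


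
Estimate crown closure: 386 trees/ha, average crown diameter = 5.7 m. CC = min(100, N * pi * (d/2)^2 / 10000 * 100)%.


(d/2)^2 = (5.7/2)^2 = 2.85^2 = 8.1225
Crown area = 3.141593 * 8.1225 = 25.5176 m^2
N * area / 10000 * 100 = 386 * 25.5176 / 10000 * 100 = 98.4979
CC = min(100, 98.4979) = 98.4979 ≈ 98.5%

98.5%


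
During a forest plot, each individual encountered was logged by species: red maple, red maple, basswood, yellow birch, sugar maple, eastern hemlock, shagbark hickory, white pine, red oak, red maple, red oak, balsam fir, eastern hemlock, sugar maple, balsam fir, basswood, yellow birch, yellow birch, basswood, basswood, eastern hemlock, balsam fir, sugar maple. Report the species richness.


Total individuals logged = 23
Distinct species (count of individuals): red maple (3), basswood (4), yellow birch (3), sugar maple (3), eastern hemlock (3), shagbark hickory (1), white pine (1), red oak (2), balsam fir (3)
Species richness = number of distinct species = 9

9


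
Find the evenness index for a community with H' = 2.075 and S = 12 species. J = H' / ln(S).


ln(12) = 2.48491
J = H' / ln(S) = 2.075 / 2.48491 = 0.835040 ≈ 0.8350

0.8350


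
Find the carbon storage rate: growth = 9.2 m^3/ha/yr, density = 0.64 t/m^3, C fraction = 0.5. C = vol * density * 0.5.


C = 9.2 * 0.64 * 0.5 = 2.944 ≈ 2.94 t C/ha/yr

2.94 t C/ha/yr


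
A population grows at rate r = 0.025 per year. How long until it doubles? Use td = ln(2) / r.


td = ln(2) / 0.025 = 0.693147 / 0.025 = 27.7259 ≈ 27.7 years

27.7 years


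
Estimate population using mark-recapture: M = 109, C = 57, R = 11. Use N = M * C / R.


N = M * C / R = 109 * 57 / 11 = 6213 / 11 = 564.82 ≈ 565

565 individuals


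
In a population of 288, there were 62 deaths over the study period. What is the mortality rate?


Mortality rate = 62 / 288 = 0.215278 ≈ 0.2153

0.2153


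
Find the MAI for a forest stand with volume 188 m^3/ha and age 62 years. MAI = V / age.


MAI = 188 / 62 = 3.0323 ≈ 3.03 m^3/ha/yr

3.03 m^3/ha/yr


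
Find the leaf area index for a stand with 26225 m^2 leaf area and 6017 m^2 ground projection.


LAI = 26225 / 6017 = 4.3585 ≈ 4.36

4.36


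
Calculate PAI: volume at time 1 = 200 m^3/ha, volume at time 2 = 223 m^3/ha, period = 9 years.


PAI = (V2 - V1) / period = (223 - 200) / 9 = 23 / 9 = 2.5556 ≈ 2.56 m^3/ha/yr

2.56 m^3/ha/yr


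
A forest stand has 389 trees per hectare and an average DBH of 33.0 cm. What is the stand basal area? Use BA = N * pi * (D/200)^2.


(D/200)^2 = (33.0/200)^2 = 0.165^2 = 0.027225
Individual BA = 3.141593 * 0.027225 = 0.0855299 m^2
Stand BA = 389 * 0.0855299 = 33.2711 ≈ 33.27 m^2/ha

33.27 m^2/ha


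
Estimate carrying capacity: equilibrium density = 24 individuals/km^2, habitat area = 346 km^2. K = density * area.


K = 24 * 346 = 8304 individuals

8304 individuals


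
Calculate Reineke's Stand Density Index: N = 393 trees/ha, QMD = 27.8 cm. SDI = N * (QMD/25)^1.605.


QMD/25 = 27.8/25 = 1.112
(1.112)^1.605 = exp(1.605 * ln(1.112)) = exp(1.605 * 0.106160) = exp(0.170387) = 1.18576
SDI = 393 * 1.18576 = 466.004 ≈ 466

466


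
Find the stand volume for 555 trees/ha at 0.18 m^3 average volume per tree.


V_stand = 555 * 0.18 = 99.9 m^3/ha

99.9 m^3/ha


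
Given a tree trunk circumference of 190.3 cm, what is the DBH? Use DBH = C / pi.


DBH = C / pi = 190.3 / 3.141593 = 60.5744 ≈ 60.57 cm

60.57 cm


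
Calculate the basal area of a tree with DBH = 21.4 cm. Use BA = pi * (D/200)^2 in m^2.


D/200 = 21.4/200 = 0.107 m
(D/200)^2 = 0.107^2 = 0.011449
BA = 3.141593 * 0.011449 = 0.0359681 ≈ 0.0360 m^2

0.0360 m^2


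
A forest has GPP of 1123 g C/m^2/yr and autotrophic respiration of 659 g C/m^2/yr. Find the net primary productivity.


NPP = GPP - Ra = 1123 - 659 = 464 g C/m^2/yr

464 g C/m^2/yr


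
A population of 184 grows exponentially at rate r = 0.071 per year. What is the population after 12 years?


r*t = 0.071 * 12 = 0.852
exp(0.852) = 2.34433
N = 184 * 2.34433 = 431.357 ≈ 431

431


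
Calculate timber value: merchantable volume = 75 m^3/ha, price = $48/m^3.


Value = 75 * 48 = $3600/ha

$3600/ha


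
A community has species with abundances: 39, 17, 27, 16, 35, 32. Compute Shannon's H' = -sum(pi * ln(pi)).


Total N = 39 + 17 + 27 + 16 + 35 + 32 = 166
Per-species terms:
  p = 39/166 = 0.234940; ln(p) = -1.448425; p*ln(p) = 0.234940 * (-1.448425) = -0.340293
  p = 17/166 = 0.102410; ln(p) = -2.278771; p*ln(p) = 0.102410 * (-2.278771) = -0.233369
  p = 27/166 = 0.162651; ln(p) = -1.816148; p*ln(p) = 0.162651 * (-1.816148) = -0.295398
  p = 16/166 = 0.096386; ln(p) = -2.339394; p*ln(p) = 0.096386 * (-2.339394) = -0.225485
  p = 35/166 = 0.210843; ln(p) = -1.556641; p*ln(p) = 0.210843 * (-1.556641) = -0.328207
  p = 32/166 = 0.192771; ln(p) = -1.646252; p*ln(p) = 0.192771 * (-1.646252) = -0.317350
sum(p*ln(p)) = (-0.340293) + (-0.233369) + (-0.295398) + (-0.225485) + (-0.328207) + (-0.317350) = -1.740102
H' = -(-1.740102) = 1.740102 ≈ 1.7401

1.7401


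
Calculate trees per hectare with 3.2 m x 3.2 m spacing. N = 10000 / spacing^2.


N = 10000 / 3.2^2 = 10000 / 10.24 = 976.563 ≈ 977 trees/ha

977 trees/ha


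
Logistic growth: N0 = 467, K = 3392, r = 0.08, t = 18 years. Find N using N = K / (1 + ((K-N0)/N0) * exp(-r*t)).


(K - N0)/N0 = (3392 - 467)/467 = 2925/467 = 6.26338
r*t = 0.08 * 18 = 1.44; exp(-1.44) = 0.236928
6.26338 * 0.236928 = 1.48397
1 + 1.48397 = 2.48397
N = 3392 / 2.48397 = 1365.56 ≈ 1366

1366


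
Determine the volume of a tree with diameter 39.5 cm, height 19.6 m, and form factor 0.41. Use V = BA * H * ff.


(D/200)^2 = (39.5/200)^2 = 0.1975^2 = 0.03900625
BA = 3.141593 * 0.03900625 = 0.122542 m^2
V = 0.122542 * 19.6 * 0.41 = 0.984748 ≈ 0.985 m^3

0.985 m^3


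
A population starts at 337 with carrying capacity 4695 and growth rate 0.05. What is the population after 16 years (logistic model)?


(K - N0)/N0 = (4695 - 337)/337 = 4358/337 = 12.9318
r*t = 0.05 * 16 = 0.8; exp(-0.8) = 0.449329
12.9318 * 0.449329 = 5.81063
1 + 5.81063 = 6.81063
N = 4695 / 6.81063 = 689.364 ≈ 689

689


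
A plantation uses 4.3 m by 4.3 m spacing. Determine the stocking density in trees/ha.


N = 10000 / 4.3^2 = 10000 / 18.49 = 540.833 ≈ 541 trees/ha

541 trees/ha


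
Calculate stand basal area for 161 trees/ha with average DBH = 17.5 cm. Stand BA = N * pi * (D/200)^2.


(D/200)^2 = (17.5/200)^2 = 0.0875^2 = 0.00765625
Individual BA = 3.141593 * 0.00765625 = 0.0240528 m^2
Stand BA = 161 * 0.0240528 = 3.87250 ≈ 3.87 m^2/ha

3.87 m^2/ha


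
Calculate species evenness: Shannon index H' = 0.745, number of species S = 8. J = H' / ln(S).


ln(8) = 2.07944
J = H' / ln(S) = 0.745 / 2.07944 = 0.358270 ≈ 0.3583

0.3583


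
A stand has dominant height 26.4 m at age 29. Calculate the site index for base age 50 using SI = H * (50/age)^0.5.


50/29 = 1.72414
(1.72414)^0.5 = 1.31307
SI = 26.4 * 1.31307 = 34.6650 ≈ 34.7 m

34.7 m


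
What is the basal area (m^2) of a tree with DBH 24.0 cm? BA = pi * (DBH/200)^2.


D/200 = 24.0/200 = 0.12 m
(D/200)^2 = 0.12^2 = 0.0144
BA = 3.141593 * 0.0144 = 0.0452389 ≈ 0.0452 m^2

0.0452 m^2


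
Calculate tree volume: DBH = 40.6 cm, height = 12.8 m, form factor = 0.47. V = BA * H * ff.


(D/200)^2 = (40.6/200)^2 = 0.203^2 = 0.041209
BA = 3.141593 * 0.041209 = 0.129462 m^2
V = 0.129462 * 12.8 * 0.47 = 0.778843 ≈ 0.779 m^3

0.779 m^3


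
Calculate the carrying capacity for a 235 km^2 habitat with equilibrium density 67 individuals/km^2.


K = 67 * 235 = 15745 individuals

15745 individuals


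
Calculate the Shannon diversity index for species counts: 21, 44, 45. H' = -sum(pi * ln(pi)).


Total N = 21 + 44 + 45 = 110
Per-species terms:
  p = 21/110 = 0.190909; ln(p) = -1.655958; p*ln(p) = 0.190909 * (-1.655958) = -0.316137
  p = 44/110 = 0.400000; ln(p) = -0.916291; p*ln(p) = 0.400000 * (-0.916291) = -0.366516
  p = 45/110 = 0.409091; ln(p) = -0.893818; p*ln(p) = 0.409091 * (-0.893818) = -0.365653
sum(p*ln(p)) = (-0.316137) + (-0.366516) + (-0.365653) = -1.048306
H' = -(-1.048306) = 1.048306 ≈ 1.0483

1.0483


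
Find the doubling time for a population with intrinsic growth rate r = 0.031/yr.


td = ln(2) / 0.031 = 0.693147 / 0.031 = 22.3596 ≈ 22.4 years

22.4 years


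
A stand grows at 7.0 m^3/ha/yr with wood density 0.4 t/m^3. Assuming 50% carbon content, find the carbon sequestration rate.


C = 7.0 * 0.4 * 0.5 = 1.40 t C/ha/yr

1.40 t C/ha/yr


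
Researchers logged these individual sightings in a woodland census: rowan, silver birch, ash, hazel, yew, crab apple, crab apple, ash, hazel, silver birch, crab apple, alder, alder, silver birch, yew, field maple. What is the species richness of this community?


Total individuals logged = 16
Distinct species (count of individuals): rowan (1), silver birch (3), ash (2), hazel (2), yew (2), crab apple (3), alder (2), field maple (1)
Species richness = number of distinct species = 8

8


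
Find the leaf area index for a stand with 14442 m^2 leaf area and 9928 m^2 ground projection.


LAI = 14442 / 9928 = 1.4547 ≈ 1.45

1.45


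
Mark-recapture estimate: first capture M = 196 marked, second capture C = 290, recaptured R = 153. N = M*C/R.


N = M * C / R = 196 * 290 / 153 = 56840 / 153 = 371.50 ≈ 372

372 individuals


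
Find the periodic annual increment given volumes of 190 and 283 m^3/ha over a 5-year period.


PAI = (V2 - V1) / period = (283 - 190) / 5 = 93 / 5 = 18.60 m^3/ha/yr

18.60 m^3/ha/yr


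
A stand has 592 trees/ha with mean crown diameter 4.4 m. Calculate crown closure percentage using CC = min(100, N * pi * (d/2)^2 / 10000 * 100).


(d/2)^2 = (4.4/2)^2 = 2.2^2 = 4.84
Crown area = 3.141593 * 4.84 = 15.2053 m^2
N * area / 10000 * 100 = 592 * 15.2053 / 10000 * 100 = 90.0154
CC = min(100, 90.0154) = 90.0154 ≈ 90.0%

90.0%


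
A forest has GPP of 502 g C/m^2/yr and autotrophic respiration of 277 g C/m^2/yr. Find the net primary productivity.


NPP = GPP - Ra = 502 - 277 = 225 g C/m^2/yr

225 g C/m^2/yr


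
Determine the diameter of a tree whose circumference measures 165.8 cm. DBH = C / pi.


DBH = C / pi = 165.8 / 3.141593 = 52.7758 ≈ 52.78 cm

52.78 cm


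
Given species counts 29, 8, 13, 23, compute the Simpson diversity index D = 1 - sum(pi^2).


Total N = 29 + 8 + 13 + 23 = 73
Per-species terms:
  p = 29/73 = 0.397260; p^2 = 0.397260^2 = 0.157816
  p = 8/73 = 0.109589; p^2 = 0.109589^2 = 0.012010
  p = 13/73 = 0.178082; p^2 = 0.178082^2 = 0.031713
  p = 23/73 = 0.315068; p^2 = 0.315068^2 = 0.099268
sum(p^2) = 0.157816 + 0.012010 + 0.031713 + 0.099268 = 0.300807
D = 1 - 0.300807 = 0.699193 ≈ 0.6992

0.6992


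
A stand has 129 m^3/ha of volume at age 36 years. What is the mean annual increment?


MAI = 129 / 36 = 3.5833 ≈ 3.58 m^3/ha/yr

3.58 m^3/ha/yr


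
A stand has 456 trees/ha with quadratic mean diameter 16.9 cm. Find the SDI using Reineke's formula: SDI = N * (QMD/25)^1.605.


QMD/25 = 16.9/25 = 0.676
(0.676)^1.605 = exp(1.605 * ln(0.676)) = exp(1.605 * (-0.391562)) = exp(-0.628457) = 0.533414
SDI = 456 * 0.533414 = 243.237 ≈ 243

243


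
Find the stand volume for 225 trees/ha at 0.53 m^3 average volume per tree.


V_stand = 225 * 0.53 = 119.25 ≈ 119.3 m^3/ha

119.3 m^3/ha


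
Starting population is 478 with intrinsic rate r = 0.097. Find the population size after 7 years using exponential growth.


r*t = 0.097 * 7 = 0.679
exp(0.679) = 1.97190
N = 478 * 1.97190 = 942.568 ≈ 943

943


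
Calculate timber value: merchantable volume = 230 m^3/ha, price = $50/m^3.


Value = 230 * 50 = $11500/ha

$11500/ha


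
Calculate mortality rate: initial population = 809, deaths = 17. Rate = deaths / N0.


Mortality rate = 17 / 809 = 0.021014 ≈ 0.0210

0.0210


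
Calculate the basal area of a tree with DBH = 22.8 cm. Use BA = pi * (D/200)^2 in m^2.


D/200 = 22.8/200 = 0.114 m
(D/200)^2 = 0.114^2 = 0.012996
BA = 3.141593 * 0.012996 = 0.0408281 ≈ 0.0408 m^2

0.0408 m^2


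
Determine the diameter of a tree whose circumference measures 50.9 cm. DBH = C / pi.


DBH = C / pi = 50.9 / 3.141593 = 16.2020 ≈ 16.20 cm

16.20 cm


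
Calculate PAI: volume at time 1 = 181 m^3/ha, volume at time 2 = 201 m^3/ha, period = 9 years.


PAI = (V2 - V1) / period = (201 - 181) / 9 = 20 / 9 = 2.2222 ≈ 2.22 m^3/ha/yr

2.22 m^3/ha/yr


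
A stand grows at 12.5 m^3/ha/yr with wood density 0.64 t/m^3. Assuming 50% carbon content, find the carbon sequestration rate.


C = 12.5 * 0.64 * 0.5 = 4.00 t C/ha/yr

4.00 t C/ha/yr


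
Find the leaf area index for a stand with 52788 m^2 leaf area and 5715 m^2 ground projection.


LAI = 52788 / 5715 = 9.2367 ≈ 9.24

9.24


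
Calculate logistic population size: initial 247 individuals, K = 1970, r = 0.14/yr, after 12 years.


(K - N0)/N0 = (1970 - 247)/247 = 1723/247 = 6.97571
r*t = 0.14 * 12 = 1.68; exp(-1.68) = 0.186374
6.97571 * 0.186374 = 1.30009
1 + 1.30009 = 2.30009
N = 1970 / 2.30009 = 856.488 ≈ 856

856


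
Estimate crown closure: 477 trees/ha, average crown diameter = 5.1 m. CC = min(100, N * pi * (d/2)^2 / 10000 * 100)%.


(d/2)^2 = (5.1/2)^2 = 2.55^2 = 6.5025
Crown area = 3.141593 * 6.5025 = 20.4282 m^2
N * area / 10000 * 100 = 477 * 20.4282 / 10000 * 100 = 97.4425
CC = min(100, 97.4425) = 97.4425 ≈ 97.4%

97.4%


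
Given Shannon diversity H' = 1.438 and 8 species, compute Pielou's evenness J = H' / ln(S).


ln(8) = 2.07944
J = H' / ln(S) = 1.438 / 2.07944 = 0.691532 ≈ 0.6915

0.6915


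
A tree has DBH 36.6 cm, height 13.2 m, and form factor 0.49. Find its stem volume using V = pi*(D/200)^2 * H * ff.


(D/200)^2 = (36.6/200)^2 = 0.183^2 = 0.033489
BA = 3.141593 * 0.033489 = 0.105209 m^2
V = 0.105209 * 13.2 * 0.49 = 0.680492 ≈ 0.680 m^3

0.680 m^3
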